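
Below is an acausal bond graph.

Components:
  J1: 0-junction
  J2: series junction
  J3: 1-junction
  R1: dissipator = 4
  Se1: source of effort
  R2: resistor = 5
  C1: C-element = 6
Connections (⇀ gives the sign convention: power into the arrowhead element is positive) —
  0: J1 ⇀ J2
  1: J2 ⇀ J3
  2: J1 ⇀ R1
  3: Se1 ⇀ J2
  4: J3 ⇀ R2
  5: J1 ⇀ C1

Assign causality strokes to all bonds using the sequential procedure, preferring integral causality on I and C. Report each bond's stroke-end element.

b0 →J2
b1 →J3
b2 →R1
b3 →J2
b4 →R2
b5 →J1

bond 3 |J2  (Se1 fixes effort; stroke away)
bond 5 |J1  (prefer integral on C1)
bond 0 |J2  (J1 effort already set via bond 5)
bond 2 |R1  (J1: bond 5 brought effort, rest push out)
bond 1 |J3  (only one flow-in slot at J2)
bond 4 |R2  (J3 needs exactly one f-in)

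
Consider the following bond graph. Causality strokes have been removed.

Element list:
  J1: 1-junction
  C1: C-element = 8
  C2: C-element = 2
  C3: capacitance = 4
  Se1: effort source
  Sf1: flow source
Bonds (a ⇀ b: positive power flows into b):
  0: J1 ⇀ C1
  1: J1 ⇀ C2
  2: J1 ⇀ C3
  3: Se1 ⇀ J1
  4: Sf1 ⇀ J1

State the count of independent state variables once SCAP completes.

bond 3 stroke at J1  (Se1: effort source, stroke at far end)
bond 4 stroke at Sf1  (source Sf1 imposes f)
bond 0 stroke at J1  (J1 flow already set via bond 4)
bond 1 stroke at J1  (J1: bond 4 brought flow, rest push out)
bond 2 stroke at J1  (J1 flow already set via bond 4)

3  (C1, C2, C3 all integral)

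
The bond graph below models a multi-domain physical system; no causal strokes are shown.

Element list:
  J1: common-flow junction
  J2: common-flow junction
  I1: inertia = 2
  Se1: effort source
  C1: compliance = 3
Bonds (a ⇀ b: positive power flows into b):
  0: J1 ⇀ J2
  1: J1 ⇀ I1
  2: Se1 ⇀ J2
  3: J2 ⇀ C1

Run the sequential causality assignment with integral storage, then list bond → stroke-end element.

β0 |J1
β1 |I1
β2 |J2
β3 |J2

β2 stroke at J2  (Se1 fixes effort; stroke away)
β1 stroke at I1  (I1: I, integral causality)
β0 stroke at J1  (J1: bond 1 brought flow, rest push out)
β3 stroke at J2  (J2 flow already set via bond 0)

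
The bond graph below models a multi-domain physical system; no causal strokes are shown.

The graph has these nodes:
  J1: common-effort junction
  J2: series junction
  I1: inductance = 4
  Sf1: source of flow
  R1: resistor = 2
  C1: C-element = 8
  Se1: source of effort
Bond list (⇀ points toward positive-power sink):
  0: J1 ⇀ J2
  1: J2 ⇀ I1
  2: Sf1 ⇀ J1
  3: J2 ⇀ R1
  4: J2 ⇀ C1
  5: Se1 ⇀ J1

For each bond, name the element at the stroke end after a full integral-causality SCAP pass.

b0 stroke at J2
b1 stroke at I1
b2 stroke at Sf1
b3 stroke at J2
b4 stroke at J2
b5 stroke at J1

bond 2 stroke→Sf1  (Sf1 (Sf) sets flow on bond)
bond 5 stroke→J1  (Se1 (Se) sets effort on bond)
bond 0 stroke→J2  (common-e at J1 fixed by 5)
bond 1 stroke→I1  (I1 outputs flow p/I1)
bond 3 stroke→J2  (J2 flow already set via bond 1)
bond 4 stroke→J2  (common-f at J2 fixed by 1)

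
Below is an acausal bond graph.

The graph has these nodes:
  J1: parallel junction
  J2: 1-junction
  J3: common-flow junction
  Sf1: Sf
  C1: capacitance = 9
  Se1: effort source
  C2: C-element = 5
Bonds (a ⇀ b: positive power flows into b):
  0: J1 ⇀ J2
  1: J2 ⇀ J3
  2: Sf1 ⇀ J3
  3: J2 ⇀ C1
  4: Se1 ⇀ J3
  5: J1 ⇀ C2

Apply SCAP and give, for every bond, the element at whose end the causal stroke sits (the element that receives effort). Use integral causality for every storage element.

bond 2 stroke→Sf1  (Sf1 (Sf) sets flow on bond)
bond 4 stroke→J3  (Se1 fixes effort; stroke away)
bond 1 stroke→J3  (1-jn J3 has f-setter on 2)
bond 0 stroke→J2  (common-f at J2 fixed by 1)
bond 3 stroke→J2  (common-f at J2 fixed by 1)
bond 5 stroke→J1  (only one effort-in slot at J1)

b0 stroke at J2
b1 stroke at J3
b2 stroke at Sf1
b3 stroke at J2
b4 stroke at J3
b5 stroke at J1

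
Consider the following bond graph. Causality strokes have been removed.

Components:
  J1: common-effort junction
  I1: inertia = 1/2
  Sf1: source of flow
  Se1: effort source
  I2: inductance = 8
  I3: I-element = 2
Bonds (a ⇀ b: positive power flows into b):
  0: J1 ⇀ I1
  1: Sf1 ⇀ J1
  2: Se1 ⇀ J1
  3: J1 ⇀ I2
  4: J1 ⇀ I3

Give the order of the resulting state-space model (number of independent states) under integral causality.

bond 1 stroke→Sf1  (Sf1: flow source, stroke at near end)
bond 2 stroke→J1  (Se1: effort source, stroke at far end)
bond 0 stroke→I1  (common-e at J1 fixed by 2)
bond 3 stroke→I2  (J1 effort already set via bond 2)
bond 4 stroke→I3  (J1: bond 2 brought effort, rest push out)

3  (I1, I2, I3 all integral)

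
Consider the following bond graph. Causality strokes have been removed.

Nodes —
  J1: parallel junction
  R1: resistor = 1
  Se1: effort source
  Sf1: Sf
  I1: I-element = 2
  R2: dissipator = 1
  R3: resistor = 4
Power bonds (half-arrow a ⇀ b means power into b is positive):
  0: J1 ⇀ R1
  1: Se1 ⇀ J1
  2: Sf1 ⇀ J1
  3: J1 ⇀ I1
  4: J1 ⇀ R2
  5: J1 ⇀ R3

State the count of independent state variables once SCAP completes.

1  (I1 all integral)

β1 |J1  (Se1 fixes effort; stroke away)
β2 |Sf1  (source Sf1 imposes f)
β0 |R1  (J1: bond 1 brought effort, rest push out)
β3 |I1  (common-e at J1 fixed by 1)
β4 |R2  (common-e at J1 fixed by 1)
β5 |R3  (J1: bond 1 brought effort, rest push out)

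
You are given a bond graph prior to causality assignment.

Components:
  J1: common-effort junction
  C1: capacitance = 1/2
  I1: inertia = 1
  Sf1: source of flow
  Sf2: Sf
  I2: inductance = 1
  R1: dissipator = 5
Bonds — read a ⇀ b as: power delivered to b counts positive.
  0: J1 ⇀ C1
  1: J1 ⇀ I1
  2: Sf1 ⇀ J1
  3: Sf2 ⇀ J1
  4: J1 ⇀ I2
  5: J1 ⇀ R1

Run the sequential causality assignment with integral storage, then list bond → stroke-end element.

bond 2 |Sf1  (Sf1 fixes flow; stroke at Sf1)
bond 3 |Sf2  (source Sf2 imposes f)
bond 0 |J1  (C1 integral (e out))
bond 1 |I1  (J1 effort already set via bond 0)
bond 4 |I2  (common-e at J1 fixed by 0)
bond 5 |R1  (0-jn J1 has e-setter on 0)

#0 |J1
#1 |I1
#2 |Sf1
#3 |Sf2
#4 |I2
#5 |R1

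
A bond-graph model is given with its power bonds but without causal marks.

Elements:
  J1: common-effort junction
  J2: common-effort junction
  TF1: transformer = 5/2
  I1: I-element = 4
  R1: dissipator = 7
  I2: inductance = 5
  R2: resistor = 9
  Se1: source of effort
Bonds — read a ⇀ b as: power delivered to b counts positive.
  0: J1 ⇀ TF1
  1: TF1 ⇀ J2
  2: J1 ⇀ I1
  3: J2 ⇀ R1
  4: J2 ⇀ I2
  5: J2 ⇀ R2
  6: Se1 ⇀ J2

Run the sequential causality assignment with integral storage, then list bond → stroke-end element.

b6 |J2  (Se1 fixes effort; stroke away)
b1 |TF1  (J2 effort already set via bond 6)
b3 |R1  (0-jn J2 has e-setter on 6)
b4 |I2  (common-e at J2 fixed by 6)
b5 |R2  (J2: bond 6 brought effort, rest push out)
b0 |J1  (through TF1, causality passes straight; one stroke at TF1)
b2 |I1  (J1: bond 0 brought effort, rest push out)

bond 0 stroke→J1
bond 1 stroke→TF1
bond 2 stroke→I1
bond 3 stroke→R1
bond 4 stroke→I2
bond 5 stroke→R2
bond 6 stroke→J2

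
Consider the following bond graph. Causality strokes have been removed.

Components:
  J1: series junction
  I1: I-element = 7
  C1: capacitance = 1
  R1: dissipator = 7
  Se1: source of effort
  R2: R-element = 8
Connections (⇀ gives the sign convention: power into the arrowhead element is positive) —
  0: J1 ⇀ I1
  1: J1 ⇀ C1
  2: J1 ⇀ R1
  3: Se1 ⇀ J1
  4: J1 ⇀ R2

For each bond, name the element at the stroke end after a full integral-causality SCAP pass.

β0 →I1
β1 →J1
β2 →J1
β3 →J1
β4 →J1

b3 |J1  (Se1 fixes effort; stroke away)
b0 |I1  (I1 outputs flow p/I1)
b1 |J1  (common-f at J1 fixed by 0)
b2 |J1  (common-f at J1 fixed by 0)
b4 |J1  (1-jn J1 has f-setter on 0)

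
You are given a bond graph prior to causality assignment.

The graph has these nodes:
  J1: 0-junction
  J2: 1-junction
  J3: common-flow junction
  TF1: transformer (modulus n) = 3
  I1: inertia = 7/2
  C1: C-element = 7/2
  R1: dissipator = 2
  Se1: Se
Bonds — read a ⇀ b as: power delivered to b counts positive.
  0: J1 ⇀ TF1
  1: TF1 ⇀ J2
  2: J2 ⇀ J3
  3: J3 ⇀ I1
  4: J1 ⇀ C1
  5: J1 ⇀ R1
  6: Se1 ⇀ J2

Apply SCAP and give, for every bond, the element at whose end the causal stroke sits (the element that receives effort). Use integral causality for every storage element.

bond 0 stroke at TF1
bond 1 stroke at J2
bond 2 stroke at J3
bond 3 stroke at I1
bond 4 stroke at J1
bond 5 stroke at R1
bond 6 stroke at J2

b6 stroke at J2  (Se1: effort source, stroke at far end)
b3 stroke at I1  (I1 integral (f out))
b2 stroke at J3  (1-jn J3 has f-setter on 3)
b1 stroke at J2  (J2 flow already set via bond 2)
b0 stroke at TF1  (TF1 one-in-one-out from 1)
b4 stroke at J1  (C1: C, integral causality)
b5 stroke at R1  (J1: bond 4 brought effort, rest push out)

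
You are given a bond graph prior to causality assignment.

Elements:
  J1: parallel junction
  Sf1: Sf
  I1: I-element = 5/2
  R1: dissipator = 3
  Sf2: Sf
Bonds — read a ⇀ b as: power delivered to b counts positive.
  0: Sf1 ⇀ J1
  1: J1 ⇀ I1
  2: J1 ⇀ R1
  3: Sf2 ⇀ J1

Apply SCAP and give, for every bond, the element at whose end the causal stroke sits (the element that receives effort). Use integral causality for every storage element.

b0 |Sf1  (Sf1 (Sf) sets flow on bond)
b3 |Sf2  (Sf2 (Sf) sets flow on bond)
b1 |I1  (I1: I, integral causality)
b2 |J1  (J1 needs exactly one e-in)

β0 stroke at Sf1
β1 stroke at I1
β2 stroke at J1
β3 stroke at Sf2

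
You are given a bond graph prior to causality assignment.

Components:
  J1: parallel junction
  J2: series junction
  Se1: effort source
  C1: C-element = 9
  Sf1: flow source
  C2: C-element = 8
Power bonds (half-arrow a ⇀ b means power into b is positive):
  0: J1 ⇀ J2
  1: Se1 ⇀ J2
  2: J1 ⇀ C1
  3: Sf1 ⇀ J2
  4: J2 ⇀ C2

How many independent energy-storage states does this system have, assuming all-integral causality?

bond 1 stroke at J2  (source Se1 imposes e)
bond 3 stroke at Sf1  (Sf1: flow source, stroke at near end)
bond 0 stroke at J2  (common-f at J2 fixed by 3)
bond 4 stroke at J2  (J2 flow already set via bond 3)
bond 2 stroke at J1  (J1 needs exactly one e-in)

2  (C1, C2 all integral)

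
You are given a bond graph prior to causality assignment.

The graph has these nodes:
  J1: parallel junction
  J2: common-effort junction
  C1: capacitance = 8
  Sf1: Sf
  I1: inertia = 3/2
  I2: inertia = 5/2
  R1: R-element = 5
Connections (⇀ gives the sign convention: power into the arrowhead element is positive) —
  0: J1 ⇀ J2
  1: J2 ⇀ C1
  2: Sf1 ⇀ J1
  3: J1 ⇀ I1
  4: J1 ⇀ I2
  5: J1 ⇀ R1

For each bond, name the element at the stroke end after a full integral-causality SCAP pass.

β2 stroke at Sf1  (Sf1: flow source, stroke at near end)
β1 stroke at J2  (C1 outputs effort q/C1)
β0 stroke at J1  (J2: bond 1 brought effort, rest push out)
β3 stroke at I1  (J1: bond 0 brought effort, rest push out)
β4 stroke at I2  (common-e at J1 fixed by 0)
β5 stroke at R1  (common-e at J1 fixed by 0)

β0 stroke→J1
β1 stroke→J2
β2 stroke→Sf1
β3 stroke→I1
β4 stroke→I2
β5 stroke→R1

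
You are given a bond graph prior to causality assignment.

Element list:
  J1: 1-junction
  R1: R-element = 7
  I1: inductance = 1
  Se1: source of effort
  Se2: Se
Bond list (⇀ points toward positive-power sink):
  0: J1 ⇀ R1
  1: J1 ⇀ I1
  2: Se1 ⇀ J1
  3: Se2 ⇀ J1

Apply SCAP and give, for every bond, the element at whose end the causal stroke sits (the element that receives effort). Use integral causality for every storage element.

bond 0 stroke at J1
bond 1 stroke at I1
bond 2 stroke at J1
bond 3 stroke at J1

b2 stroke at J1  (Se1 (Se) sets effort on bond)
b3 stroke at J1  (Se2: effort source, stroke at far end)
b1 stroke at I1  (prefer integral on I1)
b0 stroke at J1  (J1 flow already set via bond 1)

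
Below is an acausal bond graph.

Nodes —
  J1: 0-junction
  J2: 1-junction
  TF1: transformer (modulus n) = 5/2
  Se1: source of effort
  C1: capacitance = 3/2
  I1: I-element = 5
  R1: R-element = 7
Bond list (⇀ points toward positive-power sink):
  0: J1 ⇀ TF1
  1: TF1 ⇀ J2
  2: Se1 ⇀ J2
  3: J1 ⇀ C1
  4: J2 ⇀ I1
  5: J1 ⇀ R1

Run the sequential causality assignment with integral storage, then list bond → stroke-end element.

#2 stroke at J2  (source Se1 imposes e)
#3 stroke at J1  (prefer integral on C1)
#0 stroke at TF1  (J1 effort already set via bond 3)
#5 stroke at R1  (J1: bond 3 brought effort, rest push out)
#1 stroke at J2  (TF1: transformer flips bond 0)
#4 stroke at I1  (J2 needs exactly one f-in)

#0 →TF1
#1 →J2
#2 →J2
#3 →J1
#4 →I1
#5 →R1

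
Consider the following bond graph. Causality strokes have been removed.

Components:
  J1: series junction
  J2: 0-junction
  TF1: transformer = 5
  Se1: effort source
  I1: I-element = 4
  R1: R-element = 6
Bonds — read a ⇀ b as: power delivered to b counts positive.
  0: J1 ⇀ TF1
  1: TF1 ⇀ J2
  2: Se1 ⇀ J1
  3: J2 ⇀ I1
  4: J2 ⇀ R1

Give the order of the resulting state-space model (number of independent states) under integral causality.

1  (I1 all integral)

β2 |J1  (Se1: effort source, stroke at far end)
β0 |TF1  (J1 needs exactly one f-in)
β1 |J2  (TF1 one-in-one-out from 0)
β3 |I1  (0-jn J2 has e-setter on 1)
β4 |R1  (J2 effort already set via bond 1)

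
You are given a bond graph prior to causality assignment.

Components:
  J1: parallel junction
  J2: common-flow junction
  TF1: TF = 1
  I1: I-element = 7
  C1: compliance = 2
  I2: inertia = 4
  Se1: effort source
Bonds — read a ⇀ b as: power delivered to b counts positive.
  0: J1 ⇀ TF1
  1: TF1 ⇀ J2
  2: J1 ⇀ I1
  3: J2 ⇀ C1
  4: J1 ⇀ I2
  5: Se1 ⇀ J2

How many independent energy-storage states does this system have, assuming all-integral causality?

3  (C1, I1, I2 all integral)

b5 |J2  (source Se1 imposes e)
b2 |I1  (I1 outputs flow p/I1)
b3 |J2  (C1 integral (e out))
b1 |TF1  (J2: last free bond brings flow in)
b0 |J1  (TF1: transformer flips bond 1)
b4 |I2  (0-jn J1 has e-setter on 0)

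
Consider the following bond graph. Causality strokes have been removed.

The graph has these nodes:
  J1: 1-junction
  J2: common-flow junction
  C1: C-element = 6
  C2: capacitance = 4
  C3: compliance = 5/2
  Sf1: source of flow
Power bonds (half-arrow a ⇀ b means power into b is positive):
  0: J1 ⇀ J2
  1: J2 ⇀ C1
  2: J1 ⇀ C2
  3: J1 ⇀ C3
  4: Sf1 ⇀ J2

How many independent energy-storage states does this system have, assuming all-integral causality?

bond 4 →Sf1  (Sf1 fixes flow; stroke at Sf1)
bond 0 →J2  (J2 flow already set via bond 4)
bond 1 →J2  (1-jn J2 has f-setter on 4)
bond 2 →J1  (common-f at J1 fixed by 0)
bond 3 →J1  (J1 flow already set via bond 0)

3  (C1, C2, C3 all integral)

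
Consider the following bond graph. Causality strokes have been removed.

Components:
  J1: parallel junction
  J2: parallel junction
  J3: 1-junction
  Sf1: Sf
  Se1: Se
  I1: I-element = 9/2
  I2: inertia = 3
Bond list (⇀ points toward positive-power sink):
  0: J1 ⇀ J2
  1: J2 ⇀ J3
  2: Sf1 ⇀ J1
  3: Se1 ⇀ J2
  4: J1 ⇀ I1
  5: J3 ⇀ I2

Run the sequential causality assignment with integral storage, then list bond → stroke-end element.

b0 |J1
b1 |J3
b2 |Sf1
b3 |J2
b4 |I1
b5 |I2

β2 |Sf1  (Sf1 (Sf) sets flow on bond)
β3 |J2  (source Se1 imposes e)
β0 |J1  (J2: bond 3 brought effort, rest push out)
β1 |J3  (J2: bond 3 brought effort, rest push out)
β5 |I2  (only one flow-in slot at J3)
β4 |I1  (J1: bond 0 brought effort, rest push out)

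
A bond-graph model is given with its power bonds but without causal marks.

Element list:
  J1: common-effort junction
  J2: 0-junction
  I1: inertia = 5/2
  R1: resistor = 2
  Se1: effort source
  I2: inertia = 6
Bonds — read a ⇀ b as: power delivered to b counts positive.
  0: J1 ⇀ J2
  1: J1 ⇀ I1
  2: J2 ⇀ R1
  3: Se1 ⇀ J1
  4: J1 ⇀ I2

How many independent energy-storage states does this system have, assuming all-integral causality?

β3 stroke→J1  (Se1 fixes effort; stroke away)
β0 stroke→J2  (common-e at J1 fixed by 3)
β1 stroke→I1  (0-jn J1 has e-setter on 3)
β4 stroke→I2  (J1 effort already set via bond 3)
β2 stroke→R1  (0-jn J2 has e-setter on 0)

2  (I1, I2 all integral)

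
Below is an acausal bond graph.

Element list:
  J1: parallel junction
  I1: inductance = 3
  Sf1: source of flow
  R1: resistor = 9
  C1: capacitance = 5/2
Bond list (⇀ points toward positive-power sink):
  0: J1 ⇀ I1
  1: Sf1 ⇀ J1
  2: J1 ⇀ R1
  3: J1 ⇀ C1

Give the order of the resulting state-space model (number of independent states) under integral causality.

2  (C1, I1 all integral)

#1 →Sf1  (source Sf1 imposes f)
#0 →I1  (prefer integral on I1)
#3 →J1  (C1 integral (e out))
#2 →R1  (J1: bond 3 brought effort, rest push out)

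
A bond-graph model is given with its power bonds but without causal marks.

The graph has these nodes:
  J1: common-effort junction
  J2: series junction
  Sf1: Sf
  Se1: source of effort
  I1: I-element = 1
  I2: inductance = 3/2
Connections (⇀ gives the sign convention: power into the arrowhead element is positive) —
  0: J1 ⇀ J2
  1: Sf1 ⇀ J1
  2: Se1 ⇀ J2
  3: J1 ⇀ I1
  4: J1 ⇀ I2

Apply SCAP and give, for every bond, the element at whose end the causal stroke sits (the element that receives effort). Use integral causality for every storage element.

bond 0 →J1
bond 1 →Sf1
bond 2 →J2
bond 3 →I1
bond 4 →I2

β1 →Sf1  (Sf1: flow source, stroke at near end)
β2 →J2  (source Se1 imposes e)
β0 →J1  (only one flow-in slot at J2)
β3 →I1  (J1: bond 0 brought effort, rest push out)
β4 →I2  (J1 effort already set via bond 0)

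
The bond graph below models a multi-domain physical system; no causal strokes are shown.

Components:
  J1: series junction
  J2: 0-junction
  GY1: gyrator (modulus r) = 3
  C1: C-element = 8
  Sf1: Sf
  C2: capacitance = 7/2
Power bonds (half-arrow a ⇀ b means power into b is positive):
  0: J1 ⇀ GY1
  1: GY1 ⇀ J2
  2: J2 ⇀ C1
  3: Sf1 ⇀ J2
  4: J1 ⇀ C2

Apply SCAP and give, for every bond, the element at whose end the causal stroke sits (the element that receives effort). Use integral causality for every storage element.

β0 |GY1
β1 |GY1
β2 |J2
β3 |Sf1
β4 |J1

bond 3 stroke at Sf1  (Sf1 fixes flow; stroke at Sf1)
bond 2 stroke at J2  (prefer integral on C1)
bond 1 stroke at GY1  (0-jn J2 has e-setter on 2)
bond 0 stroke at GY1  (through GY1, causality inverts; strokes same side of GY1)
bond 4 stroke at J1  (common-f at J1 fixed by 0)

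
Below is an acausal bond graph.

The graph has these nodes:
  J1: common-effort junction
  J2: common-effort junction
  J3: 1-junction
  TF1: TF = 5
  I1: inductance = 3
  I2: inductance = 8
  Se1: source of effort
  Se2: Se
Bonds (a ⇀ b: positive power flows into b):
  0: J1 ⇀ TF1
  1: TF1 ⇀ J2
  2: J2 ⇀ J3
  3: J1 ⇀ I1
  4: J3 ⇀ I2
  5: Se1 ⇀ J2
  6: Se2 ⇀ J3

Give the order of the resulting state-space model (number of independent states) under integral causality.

2  (I1, I2 all integral)

b5 →J2  (Se1 fixes effort; stroke away)
b6 →J3  (source Se2 imposes e)
b1 →TF1  (J2 effort already set via bond 5)
b2 →J3  (0-jn J2 has e-setter on 5)
b4 →I2  (only one flow-in slot at J3)
b0 →J1  (TF1: transformer flips bond 1)
b3 →I1  (J1: bond 0 brought effort, rest push out)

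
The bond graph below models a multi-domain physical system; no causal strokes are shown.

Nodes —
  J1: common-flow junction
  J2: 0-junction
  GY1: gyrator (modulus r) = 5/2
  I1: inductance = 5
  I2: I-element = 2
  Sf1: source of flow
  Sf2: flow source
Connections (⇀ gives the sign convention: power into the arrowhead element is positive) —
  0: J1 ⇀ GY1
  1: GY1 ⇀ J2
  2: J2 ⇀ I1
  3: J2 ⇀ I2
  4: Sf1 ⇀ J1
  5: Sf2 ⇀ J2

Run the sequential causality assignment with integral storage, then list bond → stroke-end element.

bond 4 stroke at Sf1  (Sf1 (Sf) sets flow on bond)
bond 5 stroke at Sf2  (Sf2: flow source, stroke at near end)
bond 0 stroke at J1  (J1 flow already set via bond 4)
bond 1 stroke at J2  (GY1 both-in/both-out from 0)
bond 2 stroke at I1  (0-jn J2 has e-setter on 1)
bond 3 stroke at I2  (0-jn J2 has e-setter on 1)

β0 stroke at J1
β1 stroke at J2
β2 stroke at I1
β3 stroke at I2
β4 stroke at Sf1
β5 stroke at Sf2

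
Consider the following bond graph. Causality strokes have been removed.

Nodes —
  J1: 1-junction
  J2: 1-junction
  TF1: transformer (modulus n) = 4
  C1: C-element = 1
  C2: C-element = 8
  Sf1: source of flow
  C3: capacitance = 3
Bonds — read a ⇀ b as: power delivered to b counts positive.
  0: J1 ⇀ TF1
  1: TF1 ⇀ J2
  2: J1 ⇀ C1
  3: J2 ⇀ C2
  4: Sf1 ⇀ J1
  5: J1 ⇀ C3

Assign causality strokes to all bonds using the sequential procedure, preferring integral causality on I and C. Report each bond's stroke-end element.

b4 stroke at Sf1  (Sf1 fixes flow; stroke at Sf1)
b0 stroke at J1  (1-jn J1 has f-setter on 4)
b2 stroke at J1  (common-f at J1 fixed by 4)
b5 stroke at J1  (J1 flow already set via bond 4)
b1 stroke at TF1  (TF1 one-in-one-out from 0)
b3 stroke at J2  (J2 flow already set via bond 1)

bond 0 stroke at J1
bond 1 stroke at TF1
bond 2 stroke at J1
bond 3 stroke at J2
bond 4 stroke at Sf1
bond 5 stroke at J1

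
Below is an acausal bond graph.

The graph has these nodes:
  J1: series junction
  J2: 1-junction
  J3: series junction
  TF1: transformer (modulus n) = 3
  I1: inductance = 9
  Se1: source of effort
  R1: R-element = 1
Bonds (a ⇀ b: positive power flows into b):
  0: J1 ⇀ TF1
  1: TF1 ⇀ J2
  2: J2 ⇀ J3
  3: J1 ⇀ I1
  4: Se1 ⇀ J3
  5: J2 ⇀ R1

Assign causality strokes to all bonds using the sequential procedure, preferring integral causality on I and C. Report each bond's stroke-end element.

bond 4 →J3  (Se1 fixes effort; stroke away)
bond 2 →J2  (J3: last free bond brings flow in)
bond 3 →I1  (I1: I, integral causality)
bond 0 →J1  (1-jn J1 has f-setter on 3)
bond 1 →TF1  (TF1 one-in-one-out from 0)
bond 5 →J2  (common-f at J2 fixed by 1)

b0 |J1
b1 |TF1
b2 |J2
b3 |I1
b4 |J3
b5 |J2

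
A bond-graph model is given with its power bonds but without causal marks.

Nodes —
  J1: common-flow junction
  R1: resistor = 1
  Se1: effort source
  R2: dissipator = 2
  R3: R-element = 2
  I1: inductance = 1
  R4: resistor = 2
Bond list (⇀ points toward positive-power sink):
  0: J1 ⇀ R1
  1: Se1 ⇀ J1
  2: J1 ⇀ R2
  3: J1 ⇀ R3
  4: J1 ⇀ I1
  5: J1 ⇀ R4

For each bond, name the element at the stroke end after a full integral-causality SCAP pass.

bond 1 →J1  (Se1 fixes effort; stroke away)
bond 4 →I1  (prefer integral on I1)
bond 0 →J1  (J1: bond 4 brought flow, rest push out)
bond 2 →J1  (J1: bond 4 brought flow, rest push out)
bond 3 →J1  (J1 flow already set via bond 4)
bond 5 →J1  (common-f at J1 fixed by 4)

bond 0 stroke→J1
bond 1 stroke→J1
bond 2 stroke→J1
bond 3 stroke→J1
bond 4 stroke→I1
bond 5 stroke→J1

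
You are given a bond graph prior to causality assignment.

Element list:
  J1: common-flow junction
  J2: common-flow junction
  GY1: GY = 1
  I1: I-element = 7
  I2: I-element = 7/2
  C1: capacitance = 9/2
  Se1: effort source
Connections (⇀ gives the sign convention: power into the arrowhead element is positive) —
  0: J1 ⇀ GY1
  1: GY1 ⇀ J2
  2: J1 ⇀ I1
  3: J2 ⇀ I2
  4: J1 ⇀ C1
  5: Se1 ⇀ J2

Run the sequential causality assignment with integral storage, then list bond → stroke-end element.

#0 stroke at J1
#1 stroke at J2
#2 stroke at I1
#3 stroke at I2
#4 stroke at J1
#5 stroke at J2

β5 stroke→J2  (source Se1 imposes e)
β2 stroke→I1  (prefer integral on I1)
β0 stroke→J1  (J1 flow already set via bond 2)
β4 stroke→J1  (common-f at J1 fixed by 2)
β1 stroke→J2  (GY GY1: same side as bond 0)
β3 stroke→I2  (J2 needs exactly one f-in)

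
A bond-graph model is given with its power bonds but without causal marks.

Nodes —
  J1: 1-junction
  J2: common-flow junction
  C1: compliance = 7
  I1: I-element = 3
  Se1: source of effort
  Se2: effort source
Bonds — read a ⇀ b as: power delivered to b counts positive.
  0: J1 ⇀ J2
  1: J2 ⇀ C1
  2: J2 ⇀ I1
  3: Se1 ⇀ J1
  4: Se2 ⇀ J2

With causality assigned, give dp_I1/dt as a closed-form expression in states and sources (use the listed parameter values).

bond 3 |J1  (Se1 (Se) sets effort on bond)
bond 4 |J2  (Se2 (Se) sets effort on bond)
bond 0 |J2  (closing 1-jn rule on J1)
bond 1 |J2  (C1 outputs effort q/C1)
bond 2 |I1  (J2: last free bond brings flow in)

dp_I1/dt = E_Se1 + E_Se2 - q_C1/7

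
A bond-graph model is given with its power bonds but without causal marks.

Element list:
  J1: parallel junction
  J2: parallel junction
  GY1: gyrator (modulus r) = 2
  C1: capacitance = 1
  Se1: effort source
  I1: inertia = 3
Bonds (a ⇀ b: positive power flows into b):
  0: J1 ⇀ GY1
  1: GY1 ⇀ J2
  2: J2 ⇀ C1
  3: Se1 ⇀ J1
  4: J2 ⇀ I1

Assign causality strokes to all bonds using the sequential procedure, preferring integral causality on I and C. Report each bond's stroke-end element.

bond 0 stroke→GY1
bond 1 stroke→GY1
bond 2 stroke→J2
bond 3 stroke→J1
bond 4 stroke→I1

b3 stroke→J1  (source Se1 imposes e)
b0 stroke→GY1  (0-jn J1 has e-setter on 3)
b1 stroke→GY1  (GY GY1: same side as bond 0)
b2 stroke→J2  (prefer integral on C1)
b4 stroke→I1  (J2: bond 2 brought effort, rest push out)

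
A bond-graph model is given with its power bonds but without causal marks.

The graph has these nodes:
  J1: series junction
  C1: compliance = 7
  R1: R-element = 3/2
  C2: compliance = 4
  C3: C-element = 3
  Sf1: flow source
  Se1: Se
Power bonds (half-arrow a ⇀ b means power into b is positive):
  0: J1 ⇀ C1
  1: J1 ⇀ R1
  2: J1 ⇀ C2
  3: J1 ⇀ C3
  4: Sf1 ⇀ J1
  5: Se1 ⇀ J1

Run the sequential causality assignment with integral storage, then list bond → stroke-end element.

b4 →Sf1  (Sf1: flow source, stroke at near end)
b5 →J1  (source Se1 imposes e)
b0 →J1  (1-jn J1 has f-setter on 4)
b1 →J1  (J1: bond 4 brought flow, rest push out)
b2 →J1  (J1 flow already set via bond 4)
b3 →J1  (common-f at J1 fixed by 4)

#0 |J1
#1 |J1
#2 |J1
#3 |J1
#4 |Sf1
#5 |J1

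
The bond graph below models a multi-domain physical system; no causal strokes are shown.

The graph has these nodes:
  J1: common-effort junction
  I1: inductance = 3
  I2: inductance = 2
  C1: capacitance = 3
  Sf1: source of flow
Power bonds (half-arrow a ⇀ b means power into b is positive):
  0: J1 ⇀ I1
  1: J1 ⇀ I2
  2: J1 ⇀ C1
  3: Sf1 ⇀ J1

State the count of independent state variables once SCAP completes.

b3 stroke→Sf1  (Sf1 (Sf) sets flow on bond)
b0 stroke→I1  (I1 integral (f out))
b1 stroke→I2  (I2: I, integral causality)
b2 stroke→J1  (J1: last free bond brings effort in)

3  (C1, I1, I2 all integral)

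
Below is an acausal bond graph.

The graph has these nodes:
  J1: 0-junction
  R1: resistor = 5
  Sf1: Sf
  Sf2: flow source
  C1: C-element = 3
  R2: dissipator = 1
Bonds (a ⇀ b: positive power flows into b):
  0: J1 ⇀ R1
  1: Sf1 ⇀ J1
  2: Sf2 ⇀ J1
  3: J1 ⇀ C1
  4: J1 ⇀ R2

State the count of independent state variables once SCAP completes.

β1 stroke at Sf1  (Sf1 (Sf) sets flow on bond)
β2 stroke at Sf2  (Sf2 (Sf) sets flow on bond)
β3 stroke at J1  (C1 outputs effort q/C1)
β0 stroke at R1  (J1 effort already set via bond 3)
β4 stroke at R2  (common-e at J1 fixed by 3)

1  (C1 all integral)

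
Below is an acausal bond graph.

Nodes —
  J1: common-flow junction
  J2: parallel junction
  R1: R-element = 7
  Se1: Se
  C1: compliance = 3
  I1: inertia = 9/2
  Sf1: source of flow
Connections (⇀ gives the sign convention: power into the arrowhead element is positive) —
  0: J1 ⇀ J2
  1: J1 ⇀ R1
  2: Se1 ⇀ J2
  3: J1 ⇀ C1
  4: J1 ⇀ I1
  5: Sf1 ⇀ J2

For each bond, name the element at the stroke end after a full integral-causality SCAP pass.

b0 |J1
b1 |J1
b2 |J2
b3 |J1
b4 |I1
b5 |Sf1

bond 2 |J2  (Se1 fixes effort; stroke away)
bond 5 |Sf1  (source Sf1 imposes f)
bond 0 |J1  (J2 effort already set via bond 2)
bond 3 |J1  (C1 integral (e out))
bond 4 |I1  (I1 outputs flow p/I1)
bond 1 |J1  (common-f at J1 fixed by 4)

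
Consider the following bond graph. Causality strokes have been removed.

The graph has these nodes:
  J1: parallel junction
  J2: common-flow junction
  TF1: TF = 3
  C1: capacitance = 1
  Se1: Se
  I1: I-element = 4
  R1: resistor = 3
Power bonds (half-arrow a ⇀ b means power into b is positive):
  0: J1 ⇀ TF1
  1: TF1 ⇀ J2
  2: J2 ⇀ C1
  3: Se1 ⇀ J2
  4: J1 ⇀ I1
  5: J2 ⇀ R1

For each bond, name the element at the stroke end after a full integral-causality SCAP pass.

b3 stroke→J2  (Se1 fixes effort; stroke away)
b2 stroke→J2  (C1 outputs effort q/C1)
b4 stroke→I1  (prefer integral on I1)
b0 stroke→J1  (only one effort-in slot at J1)
b1 stroke→TF1  (through TF1, causality passes straight; one stroke at TF1)
b5 stroke→J2  (common-f at J2 fixed by 1)

b0 stroke→J1
b1 stroke→TF1
b2 stroke→J2
b3 stroke→J2
b4 stroke→I1
b5 stroke→J2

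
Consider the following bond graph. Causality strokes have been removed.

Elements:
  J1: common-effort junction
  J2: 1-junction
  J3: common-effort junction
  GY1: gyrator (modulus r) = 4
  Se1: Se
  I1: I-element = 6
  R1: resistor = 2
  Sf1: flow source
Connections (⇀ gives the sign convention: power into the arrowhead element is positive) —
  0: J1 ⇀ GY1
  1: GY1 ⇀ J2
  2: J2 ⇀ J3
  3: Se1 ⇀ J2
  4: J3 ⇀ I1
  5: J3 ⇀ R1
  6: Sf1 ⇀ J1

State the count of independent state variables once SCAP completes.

bond 3 |J2  (Se1: effort source, stroke at far end)
bond 6 |Sf1  (Sf1 fixes flow; stroke at Sf1)
bond 0 |J1  (closing 0-jn rule on J1)
bond 1 |J2  (through GY1, causality inverts; strokes same side of GY1)
bond 2 |J3  (closing 1-jn rule on J2)
bond 4 |I1  (J3: bond 2 brought effort, rest push out)
bond 5 |R1  (0-jn J3 has e-setter on 2)

1  (I1 all integral)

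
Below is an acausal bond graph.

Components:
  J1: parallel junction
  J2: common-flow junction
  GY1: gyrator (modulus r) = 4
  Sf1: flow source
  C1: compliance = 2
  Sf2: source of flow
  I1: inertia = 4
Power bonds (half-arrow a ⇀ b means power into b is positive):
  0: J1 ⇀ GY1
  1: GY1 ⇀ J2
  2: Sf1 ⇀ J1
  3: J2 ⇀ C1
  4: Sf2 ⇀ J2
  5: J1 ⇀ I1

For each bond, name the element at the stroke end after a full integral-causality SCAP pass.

bond 0 |J1
bond 1 |J2
bond 2 |Sf1
bond 3 |J2
bond 4 |Sf2
bond 5 |I1

β2 |Sf1  (source Sf1 imposes f)
β4 |Sf2  (source Sf2 imposes f)
β1 |J2  (J2 flow already set via bond 4)
β3 |J2  (1-jn J2 has f-setter on 4)
β0 |J1  (GY1: gyrator matches bond 1)
β5 |I1  (J1: bond 0 brought effort, rest push out)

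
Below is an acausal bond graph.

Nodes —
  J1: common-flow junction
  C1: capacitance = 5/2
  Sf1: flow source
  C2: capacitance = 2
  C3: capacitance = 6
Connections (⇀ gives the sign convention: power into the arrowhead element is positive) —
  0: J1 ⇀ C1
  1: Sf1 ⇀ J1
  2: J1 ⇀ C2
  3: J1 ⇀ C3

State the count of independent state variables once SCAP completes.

3  (C1, C2, C3 all integral)

#1 stroke→Sf1  (Sf1 fixes flow; stroke at Sf1)
#0 stroke→J1  (J1 flow already set via bond 1)
#2 stroke→J1  (common-f at J1 fixed by 1)
#3 stroke→J1  (1-jn J1 has f-setter on 1)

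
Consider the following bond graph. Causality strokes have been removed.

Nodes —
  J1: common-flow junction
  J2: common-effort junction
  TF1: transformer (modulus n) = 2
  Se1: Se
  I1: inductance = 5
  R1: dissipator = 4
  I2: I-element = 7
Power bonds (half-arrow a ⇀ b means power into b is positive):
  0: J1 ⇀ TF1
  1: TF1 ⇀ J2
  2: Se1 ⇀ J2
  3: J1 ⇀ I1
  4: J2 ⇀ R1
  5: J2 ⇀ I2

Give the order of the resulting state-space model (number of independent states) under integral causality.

β2 stroke→J2  (Se1 (Se) sets effort on bond)
β1 stroke→TF1  (J2: bond 2 brought effort, rest push out)
β4 stroke→R1  (common-e at J2 fixed by 2)
β5 stroke→I2  (0-jn J2 has e-setter on 2)
β0 stroke→J1  (TF1: transformer flips bond 1)
β3 stroke→I1  (only one flow-in slot at J1)

2  (I1, I2 all integral)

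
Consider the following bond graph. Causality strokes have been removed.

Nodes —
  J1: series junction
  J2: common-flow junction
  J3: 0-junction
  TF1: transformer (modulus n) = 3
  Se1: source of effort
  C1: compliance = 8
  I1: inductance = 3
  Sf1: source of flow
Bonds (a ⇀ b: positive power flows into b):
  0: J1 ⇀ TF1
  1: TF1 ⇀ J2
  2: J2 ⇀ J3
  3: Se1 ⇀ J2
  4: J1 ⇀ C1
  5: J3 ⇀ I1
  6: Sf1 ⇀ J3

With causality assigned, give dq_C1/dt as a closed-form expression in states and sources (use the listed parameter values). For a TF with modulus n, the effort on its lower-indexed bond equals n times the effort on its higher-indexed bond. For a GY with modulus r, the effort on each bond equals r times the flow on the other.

dq_C1/dt = -F_Sf1/3 + p_I1/9

β3 stroke→J2  (source Se1 imposes e)
β6 stroke→Sf1  (Sf1 (Sf) sets flow on bond)
β4 stroke→J1  (C1 integral (e out))
β0 stroke→TF1  (closing 1-jn rule on J1)
β1 stroke→J2  (TF1 one-in-one-out from 0)
β2 stroke→J3  (closing 1-jn rule on J2)
β5 stroke→I1  (0-jn J3 has e-setter on 2)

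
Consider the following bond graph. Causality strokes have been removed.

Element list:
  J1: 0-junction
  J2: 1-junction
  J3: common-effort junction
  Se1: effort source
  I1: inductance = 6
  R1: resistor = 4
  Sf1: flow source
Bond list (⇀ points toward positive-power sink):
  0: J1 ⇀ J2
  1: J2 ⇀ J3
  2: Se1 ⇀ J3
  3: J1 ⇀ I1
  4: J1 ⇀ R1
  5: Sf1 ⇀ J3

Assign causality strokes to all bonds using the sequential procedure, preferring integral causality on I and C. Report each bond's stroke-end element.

bond 0 stroke at J1
bond 1 stroke at J2
bond 2 stroke at J3
bond 3 stroke at I1
bond 4 stroke at R1
bond 5 stroke at Sf1

bond 2 stroke at J3  (Se1 fixes effort; stroke away)
bond 5 stroke at Sf1  (Sf1 (Sf) sets flow on bond)
bond 1 stroke at J2  (J3: bond 2 brought effort, rest push out)
bond 0 stroke at J1  (only one flow-in slot at J2)
bond 3 stroke at I1  (J1: bond 0 brought effort, rest push out)
bond 4 stroke at R1  (J1: bond 0 brought effort, rest push out)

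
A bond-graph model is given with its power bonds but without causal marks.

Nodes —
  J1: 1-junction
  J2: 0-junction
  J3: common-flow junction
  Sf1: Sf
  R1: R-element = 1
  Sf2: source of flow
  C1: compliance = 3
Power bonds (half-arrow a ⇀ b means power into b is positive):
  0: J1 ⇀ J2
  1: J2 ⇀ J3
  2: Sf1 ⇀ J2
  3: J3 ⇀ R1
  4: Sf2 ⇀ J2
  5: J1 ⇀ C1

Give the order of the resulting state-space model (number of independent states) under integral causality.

bond 2 stroke→Sf1  (Sf1 (Sf) sets flow on bond)
bond 4 stroke→Sf2  (Sf2 (Sf) sets flow on bond)
bond 5 stroke→J1  (prefer integral on C1)
bond 0 stroke→J2  (closing 1-jn rule on J1)
bond 1 stroke→J3  (J2 effort already set via bond 0)
bond 3 stroke→R1  (J3 needs exactly one f-in)

1  (C1 all integral)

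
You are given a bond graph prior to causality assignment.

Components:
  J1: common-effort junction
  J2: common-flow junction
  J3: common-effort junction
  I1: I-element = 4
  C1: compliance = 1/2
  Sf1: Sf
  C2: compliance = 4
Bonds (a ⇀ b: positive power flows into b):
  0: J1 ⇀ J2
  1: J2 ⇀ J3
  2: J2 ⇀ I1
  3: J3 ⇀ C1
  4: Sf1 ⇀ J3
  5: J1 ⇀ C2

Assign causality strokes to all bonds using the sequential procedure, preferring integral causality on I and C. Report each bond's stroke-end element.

β4 stroke→Sf1  (Sf1: flow source, stroke at near end)
β2 stroke→I1  (prefer integral on I1)
β0 stroke→J2  (common-f at J2 fixed by 2)
β1 stroke→J2  (J2 flow already set via bond 2)
β3 stroke→J3  (J3: last free bond brings effort in)
β5 stroke→J1  (J1: last free bond brings effort in)

b0 stroke at J2
b1 stroke at J2
b2 stroke at I1
b3 stroke at J3
b4 stroke at Sf1
b5 stroke at J1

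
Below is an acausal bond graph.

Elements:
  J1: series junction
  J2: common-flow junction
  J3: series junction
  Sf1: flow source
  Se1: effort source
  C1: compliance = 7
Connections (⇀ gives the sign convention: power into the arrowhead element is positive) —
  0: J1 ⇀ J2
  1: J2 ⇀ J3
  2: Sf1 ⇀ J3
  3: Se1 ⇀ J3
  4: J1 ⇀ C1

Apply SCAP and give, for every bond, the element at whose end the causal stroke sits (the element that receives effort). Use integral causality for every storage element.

b0 →J2
b1 →J3
b2 →Sf1
b3 →J3
b4 →J1

b2 →Sf1  (Sf1: flow source, stroke at near end)
b3 →J3  (Se1 fixes effort; stroke away)
b1 →J3  (common-f at J3 fixed by 2)
b0 →J2  (1-jn J2 has f-setter on 1)
b4 →J1  (common-f at J1 fixed by 0)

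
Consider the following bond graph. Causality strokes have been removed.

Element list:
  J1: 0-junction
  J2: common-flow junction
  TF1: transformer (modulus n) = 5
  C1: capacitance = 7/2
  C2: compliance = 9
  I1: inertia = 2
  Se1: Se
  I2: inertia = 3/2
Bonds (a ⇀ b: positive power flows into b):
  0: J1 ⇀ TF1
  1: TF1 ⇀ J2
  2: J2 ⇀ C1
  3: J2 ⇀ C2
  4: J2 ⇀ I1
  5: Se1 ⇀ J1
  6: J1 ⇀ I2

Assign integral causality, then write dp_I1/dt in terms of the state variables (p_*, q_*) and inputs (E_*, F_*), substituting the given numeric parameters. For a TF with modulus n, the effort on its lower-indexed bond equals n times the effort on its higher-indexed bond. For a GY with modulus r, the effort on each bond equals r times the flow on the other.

#5 |J1  (source Se1 imposes e)
#0 |TF1  (J1 effort already set via bond 5)
#6 |I2  (common-e at J1 fixed by 5)
#1 |J2  (TF1 one-in-one-out from 0)
#2 |J2  (C1: C, integral causality)
#3 |J2  (C2 outputs effort q/C2)
#4 |I1  (J2 needs exactly one f-in)

dp_I1/dt = E_Se1/5 - 2*q_C1/7 - q_C2/9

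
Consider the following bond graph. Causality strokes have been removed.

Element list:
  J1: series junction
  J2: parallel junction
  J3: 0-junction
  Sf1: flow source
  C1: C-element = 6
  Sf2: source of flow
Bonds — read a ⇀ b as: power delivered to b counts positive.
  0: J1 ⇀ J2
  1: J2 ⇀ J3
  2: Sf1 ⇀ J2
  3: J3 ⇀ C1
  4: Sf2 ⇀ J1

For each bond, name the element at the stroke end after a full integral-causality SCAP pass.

β0 |J1
β1 |J2
β2 |Sf1
β3 |J3
β4 |Sf2

b2 |Sf1  (Sf1: flow source, stroke at near end)
b4 |Sf2  (Sf2 fixes flow; stroke at Sf2)
b0 |J1  (J1 flow already set via bond 4)
b1 |J2  (J2 needs exactly one e-in)
b3 |J3  (J3 needs exactly one e-in)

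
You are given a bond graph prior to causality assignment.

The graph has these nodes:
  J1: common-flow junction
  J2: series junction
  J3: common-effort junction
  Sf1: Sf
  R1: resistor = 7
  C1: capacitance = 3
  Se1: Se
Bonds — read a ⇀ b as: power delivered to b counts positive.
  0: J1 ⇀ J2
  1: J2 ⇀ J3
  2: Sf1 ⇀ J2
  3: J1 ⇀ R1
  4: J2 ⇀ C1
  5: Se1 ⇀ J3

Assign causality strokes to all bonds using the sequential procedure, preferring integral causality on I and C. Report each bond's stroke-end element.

#0 →J2
#1 →J2
#2 →Sf1
#3 →J1
#4 →J2
#5 →J3

bond 2 stroke→Sf1  (source Sf1 imposes f)
bond 5 stroke→J3  (source Se1 imposes e)
bond 0 stroke→J2  (J2 flow already set via bond 2)
bond 1 stroke→J2  (J2: bond 2 brought flow, rest push out)
bond 4 stroke→J2  (J2 flow already set via bond 2)
bond 3 stroke→J1  (J1: bond 0 brought flow, rest push out)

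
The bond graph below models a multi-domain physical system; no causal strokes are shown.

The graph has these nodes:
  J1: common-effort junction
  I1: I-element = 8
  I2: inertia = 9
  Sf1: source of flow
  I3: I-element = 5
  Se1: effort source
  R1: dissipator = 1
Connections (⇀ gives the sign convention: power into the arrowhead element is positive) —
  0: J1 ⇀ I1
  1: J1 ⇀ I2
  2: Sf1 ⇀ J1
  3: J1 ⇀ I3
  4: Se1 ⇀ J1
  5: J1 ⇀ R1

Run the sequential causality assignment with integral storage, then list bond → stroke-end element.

b0 stroke at I1
b1 stroke at I2
b2 stroke at Sf1
b3 stroke at I3
b4 stroke at J1
b5 stroke at R1

b2 |Sf1  (Sf1 fixes flow; stroke at Sf1)
b4 |J1  (source Se1 imposes e)
b0 |I1  (J1: bond 4 brought effort, rest push out)
b1 |I2  (0-jn J1 has e-setter on 4)
b3 |I3  (J1 effort already set via bond 4)
b5 |R1  (0-jn J1 has e-setter on 4)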